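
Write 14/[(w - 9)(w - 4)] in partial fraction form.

14/(w - 9)(w - 4) = A/(w - 9) + B/(w - 4). A = 14/(9 - 4) = 14/5, B = 14/(4 - 9) = -14/5
Result: (14/5)/(w - 9) - (14/5)/(w - 4)


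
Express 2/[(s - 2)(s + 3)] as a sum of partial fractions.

2/(s - 2)(s + 3) = A/(s - 2) + B/(s + 3). A = 2/(2 + 3) = 2/5, B = 2/(-3 - 2) = -2/5
Result: (2/5)/(s - 2) - (2/5)/(s + 3)


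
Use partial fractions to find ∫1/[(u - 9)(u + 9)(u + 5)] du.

Cover-up: α = 1/252, β = 1/72, γ = -1/56. Decomposition: (1/252)/(u - 9) + (1/72)/(u + 9) - (1/56)/(u + 5). Integrate each term: (1/252) ln|(u - 9)| + (1/72) ln|(u + 9)| - (1/56) ln|(u + 5)| + C


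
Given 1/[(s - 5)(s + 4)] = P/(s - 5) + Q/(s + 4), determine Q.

Cover-up at s = -4: Q = 1/(-4 - 5) = -1/9


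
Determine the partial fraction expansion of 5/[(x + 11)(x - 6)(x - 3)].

Using cover-up method: P = 5/238, Q = 5/51, R = -5/42
Result: (5/238)/(x + 11) + (5/51)/(x - 6) - (5/42)/(x - 3)


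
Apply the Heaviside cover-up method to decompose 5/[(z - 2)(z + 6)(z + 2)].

Cover (z - 2), z=2: α = 5/[(2 + 6)(2 + 2)] = 5/32. Cover (z + 6), z=-6: β = 5/[(-6 - 2)(-6 + 2)] = 5/32. Cover (z + 2), z=-2: γ = 5/[(-2 - 2)(-2 + 6)] = -5/16.
Result: (5/32)/(z - 2) + (5/32)/(z + 6) - (5/16)/(z + 2)


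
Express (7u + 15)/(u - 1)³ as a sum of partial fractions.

(7u + 15) = P(u - 1)² + Q(u - 1) + R. At u = 1: R = 7·1 + 15 = 22. Coefficients: P = 0, Q = 7
Result: 7/(u - 1)² + 22/(u - 1)³


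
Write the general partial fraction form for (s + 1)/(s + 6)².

Repeated linear factor: A/(s + 6) + B/(s + 6)²


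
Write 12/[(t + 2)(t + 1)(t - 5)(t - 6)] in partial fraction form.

Using Heaviside cover-up: (-3/14)/(t + 2) + (2/7)/(t + 1) - (2/7)/(t - 5) + (3/14)/(t - 6)


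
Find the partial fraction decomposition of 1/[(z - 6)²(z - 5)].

Cover-up at z=5: C = 1/(5 - 6)² = 1. Cover-up at z=6: B = 1/(6 - 5) = 1. Comparing z² coeff: A = -C = -1
Result: -1/(z - 6) + 1/(z - 6)² + 1/(z - 5)


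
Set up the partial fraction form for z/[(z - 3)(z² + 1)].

Linear + irreducible quadratic: α/(z - 3) + (βz + γ)/(z² + 1)


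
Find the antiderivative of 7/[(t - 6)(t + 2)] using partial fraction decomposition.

Decompose: 7/[(t - 6)(t + 2)] = (7/8)/(t - 6) - (7/8)/(t + 2). Integrate each term: (7/8) ln|(t - 6)| - (7/8) ln|(t + 2)| + C


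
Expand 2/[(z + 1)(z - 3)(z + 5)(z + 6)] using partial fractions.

Using Heaviside cover-up: (-1/40)/(z + 1) + (1/144)/(z - 3) + (1/16)/(z + 5) - (2/45)/(z + 6)


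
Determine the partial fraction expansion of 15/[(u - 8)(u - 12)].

15/(u - 8)(u - 12) = P/(u - 8) + Q/(u - 12). P = 15/(8 - 12) = -15/4, Q = 15/(12 - 8) = 15/4
Result: (-15/4)/(u - 8) + (15/4)/(u - 12)


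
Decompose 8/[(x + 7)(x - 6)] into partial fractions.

8/(x + 7)(x - 6) = P/(x + 7) + Q/(x - 6). P = 8/(-7 - 6) = -8/13, Q = 8/(6 + 7) = 8/13
Result: (-8/13)/(x + 7) + (8/13)/(x - 6)


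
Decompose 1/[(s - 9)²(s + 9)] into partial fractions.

Cover-up at s=-9: R = 1/(-9 - 9)² = 1/324. Cover-up at s=9: Q = 1/(9 + 9) = 1/18. Comparing s² coeff: P = -R = -1/324
Result: (-1/324)/(s - 9) + (1/18)/(s - 9)² + (1/324)/(s + 9)


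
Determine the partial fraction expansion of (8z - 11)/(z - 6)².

(8z - 11) = A(z - 6) + B. At z = 6: B = 8·6 - 11 = 37. Coeff of z: A = 8
Result: 8/(z - 6) + 37/(z - 6)²


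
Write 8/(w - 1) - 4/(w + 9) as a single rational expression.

Common denominator (w - 1)(w + 9). Numerator: 8(w + 9) - 4(w - 1) = (8w + 72) - (4w - 4) = 4w + 76
Result: (4w + 76)/[(w - 1)(w + 9)]


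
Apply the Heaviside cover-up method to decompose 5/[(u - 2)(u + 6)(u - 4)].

Cover (u - 2), u=2: A = 5/[(2 + 6)(2 - 4)] = -5/16. Cover (u + 6), u=-6: B = 5/[(-6 - 2)(-6 - 4)] = 1/16. Cover (u - 4), u=4: C = 5/[(4 - 2)(4 + 6)] = 1/4.
Result: (-5/16)/(u - 2) + (1/16)/(u + 6) + (1/4)/(u - 4)


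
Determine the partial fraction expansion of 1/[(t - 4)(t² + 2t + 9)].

Cover-up at t = 4: A = 1/(4² + 2·4 + 9) = 1/33. Then B = -A = -1/33, C = -A·(2 + 4) = -2/11
Result: (1/33)/(t - 4) - ((1/33)t + 2/11)/(t² + 2t + 9)


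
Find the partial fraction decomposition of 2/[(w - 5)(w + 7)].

2/(w - 5)(w + 7) = α/(w - 5) + β/(w + 7). α = 2/(5 + 7) = 1/6, β = 2/(-7 - 5) = -1/6
Result: (1/6)/(w - 5) - (1/6)/(w + 7)


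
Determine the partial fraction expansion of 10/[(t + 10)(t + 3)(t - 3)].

Using cover-up method: A = 10/91, B = -5/21, C = 5/39
Result: (10/91)/(t + 10) - (5/21)/(t + 3) + (5/39)/(t - 3)


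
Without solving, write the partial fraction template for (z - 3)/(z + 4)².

Repeated linear factor: P/(z + 4) + Q/(z + 4)²


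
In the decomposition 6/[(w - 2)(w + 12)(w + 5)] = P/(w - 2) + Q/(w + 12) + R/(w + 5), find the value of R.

Cover-up at w = -5: R = 6/[(-5 - 2)(-5 + 12)] = 6/[(-7)(7)] = -6/49


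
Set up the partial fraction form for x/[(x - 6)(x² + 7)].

Linear + irreducible quadratic: A/(x - 6) + (Bx + C)/(x² + 7)


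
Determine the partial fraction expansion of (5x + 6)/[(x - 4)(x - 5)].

At x=4: A = (5·4 + 6)/(4 - 5) = -26. At x=5: B = (5·5 + 6)/(5 - 4) = 31
Result: -26/(x - 4) + 31/(x - 5)


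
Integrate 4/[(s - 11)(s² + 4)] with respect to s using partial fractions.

Cover-up at s=11: α = 4/(11²+4) = 4/125. Coeff matching: β = -4/125, γ = -44/125. Decomposition: (4/125)/(s - 11) - ((4/125)s + 44/125)/(s² + 4). Integrate: linear → ln, quadratic → (1/2)ln + arctan: (4/125) ln|(s - 11)| - (2/125) ln(s² + 4) - (22/125) arctan(s/2) + C


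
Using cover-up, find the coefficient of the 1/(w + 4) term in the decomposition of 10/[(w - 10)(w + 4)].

Cover (w + 4), set w=-4: 10/((w - 10) at w=-4) = 10/(-14) = -5/7


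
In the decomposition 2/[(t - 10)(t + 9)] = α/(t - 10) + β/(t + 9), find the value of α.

Cover-up at t = 10: α = 2/(10 + 9) = 2/19


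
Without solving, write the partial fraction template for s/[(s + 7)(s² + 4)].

Linear + irreducible quadratic: α/(s + 7) + (βs + γ)/(s² + 4)


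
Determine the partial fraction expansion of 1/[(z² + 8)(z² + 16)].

Coefficient matching gives A = C = 0, B = 1/(16-8) = 1/8, D = -B = -1/8
Result: (1/8)/(z² + 8) - (1/8)/(z² + 16)


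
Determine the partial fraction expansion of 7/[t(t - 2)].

7/t(t - 2) = P/t + Q/(t - 2). P = 7/(0 - 2) = -7/2, Q = 7/(2 - 0) = 7/2
Result: (-7/2)/t + (7/2)/(t - 2)


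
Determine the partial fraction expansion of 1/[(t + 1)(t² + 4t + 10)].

Cover-up at t = -1: P = 1/((-1)² + 4·(-1) + 10) = 1/7. Then Q = -P = -1/7, R = -P·(4 - 1) = -3/7
Result: (1/7)/(t + 1) - ((1/7)t + 3/7)/(t² + 4t + 10)


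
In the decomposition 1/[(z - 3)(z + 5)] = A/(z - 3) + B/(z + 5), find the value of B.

Cover-up at z = -5: B = 1/(-5 - 3) = -1/8


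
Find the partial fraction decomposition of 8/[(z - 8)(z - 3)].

8/(z - 8)(z - 3) = P/(z - 8) + Q/(z - 3). P = 8/(8 - 3) = 8/5, Q = 8/(3 - 8) = -8/5
Result: (8/5)/(z - 8) - (8/5)/(z - 3)


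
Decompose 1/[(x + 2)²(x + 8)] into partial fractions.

Cover-up at x=-8: C = 1/(-8 + 2)² = 1/36. Cover-up at x=-2: B = 1/(-2 + 8) = 1/6. Comparing x² coeff: A = -C = -1/36
Result: (-1/36)/(x + 2) + (1/6)/(x + 2)² + (1/36)/(x + 8)


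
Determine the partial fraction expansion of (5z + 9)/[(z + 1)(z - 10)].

At z=-1: A = (5·(-1) + 9)/(-1 - 10) = -4/11. At z=10: B = (5·10 + 9)/(10 + 1) = 59/11
Result: (-4/11)/(z + 1) + (59/11)/(z - 10)


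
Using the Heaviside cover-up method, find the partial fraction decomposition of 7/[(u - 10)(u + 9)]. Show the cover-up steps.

Cover (u - 10): set u=10, get α = 7/(10 + 9) = 7/19. Cover (u + 9): set u=-9, get β = 7/(-9 - 10) = -7/19.
Result: (7/19)/(u - 10) - (7/19)/(u + 9)


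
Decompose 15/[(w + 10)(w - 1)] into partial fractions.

15/(w + 10)(w - 1) = P/(w + 10) + Q/(w - 1). P = 15/(-10 - 1) = -15/11, Q = 15/(1 + 10) = 15/11
Result: (-15/11)/(w + 10) + (15/11)/(w - 1)


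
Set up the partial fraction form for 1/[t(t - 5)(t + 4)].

Three distinct linear factors: P/t + Q/(t - 5) + R/(t + 4)


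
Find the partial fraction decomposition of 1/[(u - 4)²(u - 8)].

Cover-up at u=8: γ = 1/(8 - 4)² = 1/16. Cover-up at u=4: β = 1/(4 - 8) = -1/4. Comparing u² coeff: α = -γ = -1/16
Result: (-1/16)/(u - 4) - (1/4)/(u - 4)² + (1/16)/(u - 8)


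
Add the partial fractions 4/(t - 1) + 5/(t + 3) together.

Common denominator (t - 1)(t + 3). Numerator: 4(t + 3) + 5(t - 1) = (4t + 12) + (5t - 5) = 9t + 7
Result: (9t + 7)/[(t - 1)(t + 3)]


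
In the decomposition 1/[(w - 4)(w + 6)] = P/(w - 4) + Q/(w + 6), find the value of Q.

Cover-up at w = -6: Q = 1/(-6 - 4) = -1/10


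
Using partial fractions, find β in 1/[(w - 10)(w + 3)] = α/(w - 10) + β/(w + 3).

Cover-up at w = -3: β = 1/(-3 - 10) = -1/13


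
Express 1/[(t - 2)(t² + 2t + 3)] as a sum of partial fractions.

Cover-up at t = 2: P = 1/(2² + 2·2 + 3) = 1/11. Then Q = -P = -1/11, R = -P·(2 + 2) = -4/11
Result: (1/11)/(t - 2) - ((1/11)t + 4/11)/(t² + 2t + 3)


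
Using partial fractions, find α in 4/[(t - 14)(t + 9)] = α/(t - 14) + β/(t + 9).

Cover-up at t = 14: α = 4/(14 + 9) = 4/23


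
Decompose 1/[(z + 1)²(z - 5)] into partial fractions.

Cover-up at z=5: C = 1/(5 + 1)² = 1/36. Cover-up at z=-1: B = 1/(-1 - 5) = -1/6. Comparing z² coeff: A = -C = -1/36
Result: (-1/36)/(z + 1) - (1/6)/(z + 1)² + (1/36)/(z - 5)


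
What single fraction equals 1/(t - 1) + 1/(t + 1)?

Common denominator (t - 1)(t + 1). Numerator: 1(t + 1) + 1(t - 1) = (t + 1) + (t - 1) = 2t
Result: (2t)/[(t - 1)(t + 1)]


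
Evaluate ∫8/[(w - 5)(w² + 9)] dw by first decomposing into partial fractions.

Cover-up at w=5: A = 8/(5²+9) = 4/17. Coeff matching: B = -4/17, C = -20/17. Decomposition: (4/17)/(w - 5) - ((4/17)w + 20/17)/(w² + 9). Integrate: linear → ln, quadratic → (1/2)ln + arctan: (4/17) ln|(w - 5)| - (2/17) ln(w² + 9) - (20/51) arctan(w/3) + C


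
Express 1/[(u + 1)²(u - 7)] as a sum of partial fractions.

Cover-up at u=7: C = 1/(7 + 1)² = 1/64. Cover-up at u=-1: B = 1/(-1 - 7) = -1/8. Comparing u² coeff: A = -C = -1/64
Result: (-1/64)/(u + 1) - (1/8)/(u + 1)² + (1/64)/(u - 7)


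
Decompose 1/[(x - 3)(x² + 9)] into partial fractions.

Cover-up at x = 3: A = 1/(3² + 9) = 1/18. Then B = -A = -1/18, C = -A·(0 + 3) = -1/6
Result: (1/18)/(x - 3) - ((1/18)x + 1/6)/(x² + 9)


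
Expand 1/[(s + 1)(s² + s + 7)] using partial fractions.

Cover-up at s = -1: A = 1/((-1)² + 1·(-1) + 7) = 1/7. Then B = -A = -1/7, C = -A·(1 - 1) = 0
Result: (1/7)/(s + 1) - ((1/7)s)/(s² + s + 7)


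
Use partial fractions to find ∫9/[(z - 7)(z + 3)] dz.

Decompose: 9/[(z - 7)(z + 3)] = (9/10)/(z - 7) - (9/10)/(z + 3). Integrate each term: (9/10) ln|(z - 7)| - (9/10) ln|(z + 3)| + C


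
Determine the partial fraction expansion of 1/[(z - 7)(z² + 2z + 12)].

Cover-up at z = 7: α = 1/(7² + 2·7 + 12) = 1/75. Then β = -α = -1/75, γ = -α·(2 + 7) = -3/25
Result: (1/75)/(z - 7) - ((1/75)z + 3/25)/(z² + 2z + 12)


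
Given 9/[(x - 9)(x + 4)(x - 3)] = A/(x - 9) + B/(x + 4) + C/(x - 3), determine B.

Cover-up at x = -4: B = 9/[(-4 - 9)(-4 - 3)] = 9/[(-13)(-7)] = 9/91


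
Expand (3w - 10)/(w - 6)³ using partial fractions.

(3w - 10) = P(w - 6)² + Q(w - 6) + R. At w = 6: R = 3·6 - 10 = 8. Coefficients: P = 0, Q = 3
Result: 3/(w - 6)² + 8/(w - 6)³


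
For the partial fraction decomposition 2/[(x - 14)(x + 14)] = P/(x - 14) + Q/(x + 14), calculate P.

Cover-up at x = 14: P = 2/(14 + 14) = 2/28 = 1/14


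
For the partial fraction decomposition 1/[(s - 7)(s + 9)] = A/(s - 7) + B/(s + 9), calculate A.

Cover-up at s = 7: A = 1/(7 + 9) = 1/16


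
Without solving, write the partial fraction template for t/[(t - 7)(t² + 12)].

Linear + irreducible quadratic: A/(t - 7) + (Bt + C)/(t² + 12)


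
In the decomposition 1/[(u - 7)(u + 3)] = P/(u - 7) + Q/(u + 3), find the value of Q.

Cover-up at u = -3: Q = 1/(-3 - 7) = -1/10


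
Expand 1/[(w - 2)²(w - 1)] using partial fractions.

Cover-up at w=1: R = 1/(1 - 2)² = 1. Cover-up at w=2: Q = 1/(2 - 1) = 1. Comparing w² coeff: P = -R = -1
Result: -1/(w - 2) + 1/(w - 2)² + 1/(w - 1)


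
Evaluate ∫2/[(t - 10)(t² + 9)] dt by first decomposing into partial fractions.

Cover-up at t=10: P = 2/(10²+9) = 2/109. Coeff matching: Q = -2/109, R = -20/109. Decomposition: (2/109)/(t - 10) - ((2/109)t + 20/109)/(t² + 9). Integrate: linear → ln, quadratic → (1/2)ln + arctan: (2/109) ln|(t - 10)| - (1/109) ln(t² + 9) - (20/327) arctan(t/3) + C


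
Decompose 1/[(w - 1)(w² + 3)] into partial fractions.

Cover-up at w = 1: P = 1/(1² + 3) = 1/4. Then Q = -P = -1/4, R = -P·(0 + 1) = -1/4
Result: (1/4)/(w - 1) - ((1/4)w + 1/4)/(w² + 3)


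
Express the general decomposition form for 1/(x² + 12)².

Repeated quadratic factor: (Ax + B)/(x² + 12) + (Cx + D)/(x² + 12)²


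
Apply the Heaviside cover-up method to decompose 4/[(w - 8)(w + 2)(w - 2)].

Cover (w - 8), w=8: A = 4/[(8 + 2)(8 - 2)] = 1/15. Cover (w + 2), w=-2: B = 4/[(-2 - 8)(-2 - 2)] = 1/10. Cover (w - 2), w=2: C = 4/[(2 - 8)(2 + 2)] = -1/6.
Result: (1/15)/(w - 8) + (1/10)/(w + 2) - (1/6)/(w - 2)


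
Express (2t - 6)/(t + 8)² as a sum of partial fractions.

(2t - 6) = A(t + 8) + B. At t = -8: B = 2·(-8) - 6 = -22. Coeff of t: A = 2
Result: 2/(t + 8) - 22/(t + 8)²


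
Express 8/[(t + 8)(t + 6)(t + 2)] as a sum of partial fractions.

Using cover-up method: A = 2/3, B = -1, C = 1/3
Result: (2/3)/(t + 8) - 1/(t + 6) + (1/3)/(t + 2)


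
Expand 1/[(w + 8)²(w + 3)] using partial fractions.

Cover-up at w=-3: γ = 1/(-3 + 8)² = 1/25. Cover-up at w=-8: β = 1/(-8 + 3) = -1/5. Comparing w² coeff: α = -γ = -1/25
Result: (-1/25)/(w + 8) - (1/5)/(w + 8)² + (1/25)/(w + 3)


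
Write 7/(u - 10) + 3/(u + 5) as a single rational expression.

Common denominator (u - 10)(u + 5). Numerator: 7(u + 5) + 3(u - 10) = (7u + 35) + (3u - 30) = 10u + 5
Result: (10u + 5)/[(u - 10)(u + 5)]


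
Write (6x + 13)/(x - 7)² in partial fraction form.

(6x + 13) = α(x - 7) + β. At x = 7: β = 6·7 + 13 = 55. Coeff of x: α = 6
Result: 6/(x - 7) + 55/(x - 7)²


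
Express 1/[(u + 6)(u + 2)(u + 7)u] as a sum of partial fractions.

Using Heaviside cover-up: (1/24)/(u + 6) - (1/40)/(u + 2) - (1/35)/(u + 7) + (1/84)/u


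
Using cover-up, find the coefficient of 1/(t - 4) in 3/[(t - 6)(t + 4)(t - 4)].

Cover (t - 4), set t=4: 3/[(4 - 6)(4 + 4)] = -3/16


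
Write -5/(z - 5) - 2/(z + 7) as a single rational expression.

Common denominator (z - 5)(z + 7). Numerator: -5(z + 7) - 2(z - 5) = (-5z - 35) - (2z - 10) = -7z - 25
Result: (-7z - 25)/[(z - 5)(z + 7)]


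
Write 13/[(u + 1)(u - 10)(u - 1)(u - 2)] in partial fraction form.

Using Heaviside cover-up: (-13/66)/(u + 1) + (13/792)/(u - 10) + (13/18)/(u - 1) - (13/24)/(u - 2)


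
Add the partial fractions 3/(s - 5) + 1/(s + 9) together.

Common denominator (s - 5)(s + 9). Numerator: 3(s + 9) + 1(s - 5) = (3s + 27) + (s - 5) = 4s + 22
Result: (4s + 22)/[(s - 5)(s + 9)]


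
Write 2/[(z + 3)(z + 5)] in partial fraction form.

2/(z + 3)(z + 5) = α/(z + 3) + β/(z + 5). α = 2/(-3 + 5) = 1, β = 2/(-5 + 3) = -1
Result: 1/(z + 3) - 1/(z + 5)


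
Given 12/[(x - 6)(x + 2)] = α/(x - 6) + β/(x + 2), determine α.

Cover-up at x = 6: α = 12/(6 + 2) = 12/8 = 3/2


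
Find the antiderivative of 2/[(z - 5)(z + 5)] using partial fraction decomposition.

Decompose: 2/[(z - 5)(z + 5)] = (1/5)/(z - 5) - (1/5)/(z + 5). Integrate each term: (1/5) ln|(z - 5)| - (1/5) ln|(z + 5)| + C


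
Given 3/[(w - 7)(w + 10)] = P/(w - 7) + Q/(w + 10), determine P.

Cover-up at w = 7: P = 3/(7 + 10) = 3/17


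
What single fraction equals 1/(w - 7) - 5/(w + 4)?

Common denominator (w - 7)(w + 4). Numerator: 1(w + 4) - 5(w - 7) = (w + 4) - (5w - 35) = -4w + 39
Result: (-4w + 39)/[(w - 7)(w + 4)]


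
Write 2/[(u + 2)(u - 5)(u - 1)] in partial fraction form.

Using cover-up method: A = 2/21, B = 1/14, C = -1/6
Result: (2/21)/(u + 2) + (1/14)/(u - 5) - (1/6)/(u - 1)


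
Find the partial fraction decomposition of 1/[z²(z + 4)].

Cover-up at z=-4: R = 1/(-4 - 0)² = 1/16. Cover-up at z=0: Q = 1/(0 + 4) = 1/4. Comparing z² coeff: P = -R = -1/16
Result: (-1/16)/z + (1/4)/z² + (1/16)/(z + 4)


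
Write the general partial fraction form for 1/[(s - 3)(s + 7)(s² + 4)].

Two linear + quadratic: A/(s - 3) + B/(s + 7) + (Cs + D)/(s² + 4)


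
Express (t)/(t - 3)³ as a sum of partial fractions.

(t) = P(t - 3)² + Q(t - 3) + R. At t = 3: R = 1·3 + 0 = 3. Coefficients: P = 0, Q = 1
Result: 1/(t - 3)² + 3/(t - 3)³


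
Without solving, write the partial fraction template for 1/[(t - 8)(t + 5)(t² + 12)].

Two linear + quadratic: P/(t - 8) + Q/(t + 5) + (Rt + S)/(t² + 12)


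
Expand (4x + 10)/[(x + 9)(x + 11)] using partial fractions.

At x=-9: A = (4·(-9) + 10)/(-9 + 11) = -13. At x=-11: B = (4·(-11) + 10)/(-11 + 9) = 17
Result: -13/(x + 9) + 17/(x + 11)


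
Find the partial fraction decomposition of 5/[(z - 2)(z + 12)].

5/(z - 2)(z + 12) = A/(z - 2) + B/(z + 12). A = 5/(2 + 12) = 5/14, B = 5/(-12 - 2) = -5/14
Result: (5/14)/(z - 2) - (5/14)/(z + 12)


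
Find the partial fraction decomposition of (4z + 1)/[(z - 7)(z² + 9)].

At z=7: P = (4·7 + 1)/(7² + 9) = 1/2. Q = -P = -1/2, R = 4 - 7·P = 1/2
Result: (1/2)/(z - 7) - ((1/2)z - 1/2)/(z² + 9)


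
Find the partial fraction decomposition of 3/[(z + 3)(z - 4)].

3/(z + 3)(z - 4) = P/(z + 3) + Q/(z - 4). P = 3/(-3 - 4) = -3/7, Q = 3/(4 + 3) = 3/7
Result: (-3/7)/(z + 3) + (3/7)/(z - 4)


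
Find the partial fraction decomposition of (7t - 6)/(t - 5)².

(7t - 6) = P(t - 5) + Q. At t = 5: Q = 7·5 - 6 = 29. Coeff of t: P = 7
Result: 7/(t - 5) + 29/(t - 5)²


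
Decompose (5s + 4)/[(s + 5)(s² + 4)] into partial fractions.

At s=-5: P = (5·(-5) + 4)/((-5)² + 4) = -21/29. Q = -P = 21/29, R = 5 - (-5)·P = 40/29
Result: (-21/29)/(s + 5) + ((21/29)s + 40/29)/(s² + 4)


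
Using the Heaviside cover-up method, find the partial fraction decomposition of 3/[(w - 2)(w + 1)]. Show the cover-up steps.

Cover (w - 2): set w=2, get α = 3/(2 + 1) = 1. Cover (w + 1): set w=-1, get β = 3/(-1 - 2) = -1.
Result: 1/(w - 2) - 1/(w + 1)


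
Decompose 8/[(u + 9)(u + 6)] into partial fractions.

8/(u + 9)(u + 6) = P/(u + 9) + Q/(u + 6). P = 8/(-9 + 6) = -8/3, Q = 8/(-6 + 9) = 8/3
Result: (-8/3)/(u + 9) + (8/3)/(u + 6)


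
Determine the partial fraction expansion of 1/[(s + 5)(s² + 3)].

Cover-up at s = -5: P = 1/((-5)² + 3) = 1/28. Then Q = -P = -1/28, R = -P·(0 - 5) = 5/28
Result: (1/28)/(s + 5) - ((1/28)s - 5/28)/(s² + 3)


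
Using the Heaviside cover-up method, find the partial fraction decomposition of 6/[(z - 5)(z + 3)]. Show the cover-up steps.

Cover (z - 5): set z=5, get A = 6/(5 + 3) = 3/4. Cover (z + 3): set z=-3, get B = 6/(-3 - 5) = -3/4.
Result: (3/4)/(z - 5) - (3/4)/(z + 3)


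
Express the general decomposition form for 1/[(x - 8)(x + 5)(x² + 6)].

Two linear + quadratic: A/(x - 8) + B/(x + 5) + (Cx + D)/(x² + 6)


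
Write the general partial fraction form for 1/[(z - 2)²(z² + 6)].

Repeated linear + quadratic: A/(z - 2) + B/(z - 2)² + (Cz + D)/(z² + 6)


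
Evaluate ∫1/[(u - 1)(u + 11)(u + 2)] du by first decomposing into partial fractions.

Cover-up: A = 1/36, B = 1/108, C = -1/27. Decomposition: (1/36)/(u - 1) + (1/108)/(u + 11) - (1/27)/(u + 2). Integrate each term: (1/36) ln|(u - 1)| + (1/108) ln|(u + 11)| - (1/27) ln|(u + 2)| + C


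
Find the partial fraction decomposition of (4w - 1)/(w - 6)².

(4w - 1) = α(w - 6) + β. At w = 6: β = 4·6 - 1 = 23. Coeff of w: α = 4
Result: 4/(w - 6) + 23/(w - 6)²


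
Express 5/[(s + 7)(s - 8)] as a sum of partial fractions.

5/(s + 7)(s - 8) = P/(s + 7) + Q/(s - 8). P = 5/(-7 - 8) = -1/3, Q = 5/(8 + 7) = 1/3
Result: (-1/3)/(s + 7) + (1/3)/(s - 8)


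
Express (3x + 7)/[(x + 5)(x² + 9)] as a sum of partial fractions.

At x=-5: A = (3·(-5) + 7)/((-5)² + 9) = -4/17. B = -A = 4/17, C = 3 - (-5)·A = 31/17
Result: (-4/17)/(x + 5) + ((4/17)x + 31/17)/(x² + 9)


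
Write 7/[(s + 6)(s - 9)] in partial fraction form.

7/(s + 6)(s - 9) = P/(s + 6) + Q/(s - 9). P = 7/(-6 - 9) = -7/15, Q = 7/(9 + 6) = 7/15
Result: (-7/15)/(s + 6) + (7/15)/(s - 9)


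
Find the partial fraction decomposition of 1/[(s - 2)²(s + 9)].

Cover-up at s=-9: C = 1/(-9 - 2)² = 1/121. Cover-up at s=2: B = 1/(2 + 9) = 1/11. Comparing s² coeff: A = -C = -1/121
Result: (-1/121)/(s - 2) + (1/11)/(s - 2)² + (1/121)/(s + 9)


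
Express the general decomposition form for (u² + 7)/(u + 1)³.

Repeated linear factor (power 3): P/(u + 1) + Q/(u + 1)² + R/(u + 1)³


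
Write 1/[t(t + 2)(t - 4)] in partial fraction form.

Using cover-up method: α = -1/8, β = 1/12, γ = 1/24
Result: (-1/8)/t + (1/12)/(t + 2) + (1/24)/(t - 4)


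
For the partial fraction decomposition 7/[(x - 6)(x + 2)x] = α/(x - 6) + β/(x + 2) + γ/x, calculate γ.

Cover-up at x = 0: γ = 7/[(0 - 6)(0 + 2)] = 7/[(-6)(2)] = -7/12


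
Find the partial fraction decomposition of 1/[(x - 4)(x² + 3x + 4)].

Cover-up at x = 4: α = 1/(4² + 3·4 + 4) = 1/32. Then β = -α = -1/32, γ = -α·(3 + 4) = -7/32
Result: (1/32)/(x - 4) - ((1/32)x + 7/32)/(x² + 3x + 4)


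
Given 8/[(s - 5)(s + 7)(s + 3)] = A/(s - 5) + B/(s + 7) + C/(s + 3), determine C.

Cover-up at s = -3: C = 8/[(-3 - 5)(-3 + 7)] = 8/[(-8)(4)] = -8/32 = -1/4


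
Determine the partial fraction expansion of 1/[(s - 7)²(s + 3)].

Cover-up at s=-3: R = 1/(-3 - 7)² = 1/100. Cover-up at s=7: Q = 1/(7 + 3) = 1/10. Comparing s² coeff: P = -R = -1/100
Result: (-1/100)/(s - 7) + (1/10)/(s - 7)² + (1/100)/(s + 3)


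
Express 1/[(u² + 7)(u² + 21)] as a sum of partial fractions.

Coefficient matching gives α = γ = 0, β = 1/(21-7) = 1/14, δ = -β = -1/14
Result: (1/14)/(u² + 7) - (1/14)/(u² + 21)


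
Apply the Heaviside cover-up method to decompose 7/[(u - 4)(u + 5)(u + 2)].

Cover (u - 4), u=4: α = 7/[(4 + 5)(4 + 2)] = 7/54. Cover (u + 5), u=-5: β = 7/[(-5 - 4)(-5 + 2)] = 7/27. Cover (u + 2), u=-2: γ = 7/[(-2 - 4)(-2 + 5)] = -7/18.
Result: (7/54)/(u - 4) + (7/27)/(u + 5) - (7/18)/(u + 2)


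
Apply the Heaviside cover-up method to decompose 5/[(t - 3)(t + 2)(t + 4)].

Cover (t - 3), t=3: A = 5/[(3 + 2)(3 + 4)] = 1/7. Cover (t + 2), t=-2: B = 5/[(-2 - 3)(-2 + 4)] = -1/2. Cover (t + 4), t=-4: C = 5/[(-4 - 3)(-4 + 2)] = 5/14.
Result: (1/7)/(t - 3) - (1/2)/(t + 2) + (5/14)/(t + 4)


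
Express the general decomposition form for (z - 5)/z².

Repeated linear factor: A/z + B/z²


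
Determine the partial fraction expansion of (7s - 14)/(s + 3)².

(7s - 14) = α(s + 3) + β. At s = -3: β = 7·(-3) - 14 = -35. Coeff of s: α = 7
Result: 7/(s + 3) - 35/(s + 3)²


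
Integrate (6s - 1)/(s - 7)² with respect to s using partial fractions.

Decompose: α = 6, β = 6·7 - 1 = 41, so (6s - 1)/(s - 7)² = 6/(s - 7) + 41/(s - 7)². Integrate: ∫ α/(s - 7) ds = 6 ln|(s - 7)|; ∫ β/(s - 7)² ds = -41/(s - 7). Sum: 6 ln|(s - 7)| - 41/(s - 7) + C


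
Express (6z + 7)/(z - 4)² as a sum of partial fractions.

(6z + 7) = P(z - 4) + Q. At z = 4: Q = 6·4 + 7 = 31. Coeff of z: P = 6
Result: 6/(z - 4) + 31/(z - 4)²


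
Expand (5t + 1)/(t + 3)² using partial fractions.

(5t + 1) = P(t + 3) + Q. At t = -3: Q = 5·(-3) + 1 = -14. Coeff of t: P = 5
Result: 5/(t + 3) - 14/(t + 3)²


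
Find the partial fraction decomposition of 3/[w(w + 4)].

3/w(w + 4) = A/w + B/(w + 4). A = 3/(0 + 4) = 3/4, B = 3/(-4 - 0) = -3/4
Result: (3/4)/w - (3/4)/(w + 4)


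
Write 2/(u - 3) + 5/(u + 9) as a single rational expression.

Common denominator (u - 3)(u + 9). Numerator: 2(u + 9) + 5(u - 3) = (2u + 18) + (5u - 15) = 7u + 3
Result: (7u + 3)/[(u - 3)(u + 9)]


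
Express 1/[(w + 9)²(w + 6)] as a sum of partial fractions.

Cover-up at w=-6: R = 1/(-6 + 9)² = 1/9. Cover-up at w=-9: Q = 1/(-9 + 6) = -1/3. Comparing w² coeff: P = -R = -1/9
Result: (-1/9)/(w + 9) - (1/3)/(w + 9)² + (1/9)/(w + 6)


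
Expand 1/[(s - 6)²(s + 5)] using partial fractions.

Cover-up at s=-5: R = 1/(-5 - 6)² = 1/121. Cover-up at s=6: Q = 1/(6 + 5) = 1/11. Comparing s² coeff: P = -R = -1/121
Result: (-1/121)/(s - 6) + (1/11)/(s - 6)² + (1/121)/(s + 5)


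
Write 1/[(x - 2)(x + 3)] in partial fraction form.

1/(x - 2)(x + 3) = P/(x - 2) + Q/(x + 3). P = 1/(2 + 3) = 1/5, Q = 1/(-3 - 2) = -1/5
Result: (1/5)/(x - 2) - (1/5)/(x + 3)


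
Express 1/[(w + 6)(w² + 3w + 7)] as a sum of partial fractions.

Cover-up at w = -6: P = 1/((-6)² + 3·(-6) + 7) = 1/25. Then Q = -P = -1/25, R = -P·(3 - 6) = 3/25
Result: (1/25)/(w + 6) - ((1/25)w - 3/25)/(w² + 3w + 7)


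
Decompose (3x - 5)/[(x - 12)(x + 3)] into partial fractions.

At x=12: P = (3·12 - 5)/(12 + 3) = 31/15. At x=-3: Q = (3·(-3) - 5)/(-3 - 12) = 14/15
Result: (31/15)/(x - 12) + (14/15)/(x + 3)


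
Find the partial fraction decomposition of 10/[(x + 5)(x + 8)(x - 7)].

Using cover-up method: P = -5/18, Q = 2/9, R = 1/18
Result: (-5/18)/(x + 5) + (2/9)/(x + 8) + (1/18)/(x - 7)


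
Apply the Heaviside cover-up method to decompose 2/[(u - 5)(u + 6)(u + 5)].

Cover (u - 5), u=5: A = 2/[(5 + 6)(5 + 5)] = 1/55. Cover (u + 6), u=-6: B = 2/[(-6 - 5)(-6 + 5)] = 2/11. Cover (u + 5), u=-5: C = 2/[(-5 - 5)(-5 + 6)] = -1/5.
Result: (1/55)/(u - 5) + (2/11)/(u + 6) - (1/5)/(u + 5)


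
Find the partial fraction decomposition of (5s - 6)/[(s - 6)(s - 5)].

At s=6: A = (5·6 - 6)/(6 - 5) = 24. At s=5: B = (5·5 - 6)/(5 - 6) = -19
Result: 24/(s - 6) - 19/(s - 5)


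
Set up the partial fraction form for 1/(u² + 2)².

Repeated quadratic factor: (αu + β)/(u² + 2) + (γu + δ)/(u² + 2)²


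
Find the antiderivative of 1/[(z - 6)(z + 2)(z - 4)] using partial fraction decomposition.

Cover-up: α = 1/16, β = 1/48, γ = -1/12. Decomposition: (1/16)/(z - 6) + (1/48)/(z + 2) - (1/12)/(z - 4). Integrate each term: (1/16) ln|(z - 6)| + (1/48) ln|(z + 2)| - (1/12) ln|(z - 4)| + C


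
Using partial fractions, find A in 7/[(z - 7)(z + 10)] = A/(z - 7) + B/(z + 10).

Cover-up at z = 7: A = 7/(7 + 10) = 7/17


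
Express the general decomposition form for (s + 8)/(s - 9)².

Repeated linear factor: P/(s - 9) + Q/(s - 9)²


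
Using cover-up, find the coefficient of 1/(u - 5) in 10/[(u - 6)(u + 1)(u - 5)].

Cover (u - 5), set u=5: 10/[(5 - 6)(5 + 1)] = -5/3


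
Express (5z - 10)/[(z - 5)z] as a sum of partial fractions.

At z=5: α = (5·5 - 10)/(5 - 0) = 3. At z=0: β = (5·0 - 10)/(0 - 5) = 2
Result: 3/(z - 5) + 2/z


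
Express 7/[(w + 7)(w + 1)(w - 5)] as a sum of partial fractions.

Using cover-up method: α = 7/72, β = -7/36, γ = 7/72
Result: (7/72)/(w + 7) - (7/36)/(w + 1) + (7/72)/(w - 5)


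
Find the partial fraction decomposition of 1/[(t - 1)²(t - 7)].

Cover-up at t=7: γ = 1/(7 - 1)² = 1/36. Cover-up at t=1: β = 1/(1 - 7) = -1/6. Comparing t² coeff: α = -γ = -1/36
Result: (-1/36)/(t - 1) - (1/6)/(t - 1)² + (1/36)/(t - 7)


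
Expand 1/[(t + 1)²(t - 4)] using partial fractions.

Cover-up at t=4: R = 1/(4 + 1)² = 1/25. Cover-up at t=-1: Q = 1/(-1 - 4) = -1/5. Comparing t² coeff: P = -R = -1/25
Result: (-1/25)/(t + 1) - (1/5)/(t + 1)² + (1/25)/(t - 4)


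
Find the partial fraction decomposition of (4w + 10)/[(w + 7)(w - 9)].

At w=-7: P = (4·(-7) + 10)/(-7 - 9) = 9/8. At w=9: Q = (4·9 + 10)/(9 + 7) = 23/8
Result: (9/8)/(w + 7) + (23/8)/(w - 9)


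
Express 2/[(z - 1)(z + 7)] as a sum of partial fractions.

2/(z - 1)(z + 7) = α/(z - 1) + β/(z + 7). α = 2/(1 + 7) = 1/4, β = 2/(-7 - 1) = -1/4
Result: (1/4)/(z - 1) - (1/4)/(z + 7)


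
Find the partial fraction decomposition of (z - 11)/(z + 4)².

(z - 11) = α(z + 4) + β. At z = -4: β = 1·(-4) - 11 = -15. Coeff of z: α = 1
Result: 1/(z + 4) - 15/(z + 4)²


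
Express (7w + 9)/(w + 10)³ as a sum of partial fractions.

(7w + 9) = α(w + 10)² + β(w + 10) + γ. At w = -10: γ = 7·(-10) + 9 = -61. Coefficients: α = 0, β = 7
Result: 7/(w + 10)² - 61/(w + 10)³


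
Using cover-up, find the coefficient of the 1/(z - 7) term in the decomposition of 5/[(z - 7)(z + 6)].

Cover (z - 7), set z=7: 5/((z + 6) at z=7) = 5/(13) = 5/13


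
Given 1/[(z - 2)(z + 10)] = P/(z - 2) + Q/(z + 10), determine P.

Cover-up at z = 2: P = 1/(2 + 10) = 1/12


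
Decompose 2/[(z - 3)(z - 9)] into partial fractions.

2/(z - 3)(z - 9) = P/(z - 3) + Q/(z - 9). P = 2/(3 - 9) = -1/3, Q = 2/(9 - 3) = 1/3
Result: (-1/3)/(z - 3) + (1/3)/(z - 9)


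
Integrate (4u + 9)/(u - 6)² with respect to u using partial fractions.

Decompose: A = 4, B = 4·6 + 9 = 33, so (4u + 9)/(u - 6)² = 4/(u - 6) + 33/(u - 6)². Integrate: ∫ A/(u - 6) du = 4 ln|(u - 6)|; ∫ B/(u - 6)² du = -33/(u - 6). Sum: 4 ln|(u - 6)| - 33/(u - 6) + C


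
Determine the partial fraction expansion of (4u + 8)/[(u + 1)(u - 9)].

At u=-1: P = (4·(-1) + 8)/(-1 - 9) = -2/5. At u=9: Q = (4·9 + 8)/(9 + 1) = 22/5
Result: (-2/5)/(u + 1) + (22/5)/(u - 9)


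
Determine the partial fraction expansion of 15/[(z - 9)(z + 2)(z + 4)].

Using cover-up method: A = 15/143, B = -15/22, C = 15/26
Result: (15/143)/(z - 9) - (15/22)/(z + 2) + (15/26)/(z + 4)


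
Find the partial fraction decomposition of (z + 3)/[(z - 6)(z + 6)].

At z=6: α = (1·6 + 3)/(6 + 6) = 3/4. At z=-6: β = (1·(-6) + 3)/(-6 - 6) = 1/4
Result: (3/4)/(z - 6) + (1/4)/(z + 6)


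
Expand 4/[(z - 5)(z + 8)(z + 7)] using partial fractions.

Using cover-up method: A = 1/39, B = 4/13, C = -1/3
Result: (1/39)/(z - 5) + (4/13)/(z + 8) - (1/3)/(z + 7)


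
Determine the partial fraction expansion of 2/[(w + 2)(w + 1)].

2/(w + 2)(w + 1) = A/(w + 2) + B/(w + 1). A = 2/(-2 + 1) = -2, B = 2/(-1 + 2) = 2
Result: -2/(w + 2) + 2/(w + 1)


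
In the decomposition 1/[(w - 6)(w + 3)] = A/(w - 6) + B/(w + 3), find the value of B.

Cover-up at w = -3: B = 1/(-3 - 6) = -1/9


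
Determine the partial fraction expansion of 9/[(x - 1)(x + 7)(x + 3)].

Using cover-up method: P = 9/32, Q = 9/32, R = -9/16
Result: (9/32)/(x - 1) + (9/32)/(x + 7) - (9/16)/(x + 3)


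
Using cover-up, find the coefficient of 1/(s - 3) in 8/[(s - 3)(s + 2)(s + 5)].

Cover (s - 3), set s=3: 8/[(3 + 2)(3 + 5)] = 1/5


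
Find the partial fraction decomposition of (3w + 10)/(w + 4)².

(3w + 10) = α(w + 4) + β. At w = -4: β = 3·(-4) + 10 = -2. Coeff of w: α = 3
Result: 3/(w + 4) - 2/(w + 4)²


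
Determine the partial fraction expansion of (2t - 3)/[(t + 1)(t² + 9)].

At t=-1: P = (2·(-1) - 3)/((-1)² + 9) = -1/2. Q = -P = 1/2, R = 2 - (-1)·P = 3/2
Result: (-1/2)/(t + 1) + ((1/2)t + 3/2)/(t² + 9)


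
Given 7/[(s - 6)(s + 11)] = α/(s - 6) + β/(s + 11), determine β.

Cover-up at s = -11: β = 7/(-11 - 6) = -7/17


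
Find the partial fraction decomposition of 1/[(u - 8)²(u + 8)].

Cover-up at u=-8: C = 1/(-8 - 8)² = 1/256. Cover-up at u=8: B = 1/(8 + 8) = 1/16. Comparing u² coeff: A = -C = -1/256
Result: (-1/256)/(u - 8) + (1/16)/(u - 8)² + (1/256)/(u + 8)


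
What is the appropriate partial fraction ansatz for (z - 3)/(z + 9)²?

Repeated linear factor: α/(z + 9) + β/(z + 9)²


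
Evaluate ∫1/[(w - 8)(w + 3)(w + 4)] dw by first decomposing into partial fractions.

Cover-up: A = 1/132, B = -1/11, C = 1/12. Decomposition: (1/132)/(w - 8) - (1/11)/(w + 3) + (1/12)/(w + 4). Integrate each term: (1/132) ln|(w - 8)| - (1/11) ln|(w + 3)| + (1/12) ln|(w + 4)| + C


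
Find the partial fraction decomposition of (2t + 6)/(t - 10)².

(2t + 6) = α(t - 10) + β. At t = 10: β = 2·10 + 6 = 26. Coeff of t: α = 2
Result: 2/(t - 10) + 26/(t - 10)²


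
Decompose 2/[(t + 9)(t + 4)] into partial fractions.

2/(t + 9)(t + 4) = P/(t + 9) + Q/(t + 4). P = 2/(-9 + 4) = -2/5, Q = 2/(-4 + 9) = 2/5
Result: (-2/5)/(t + 9) + (2/5)/(t + 4)


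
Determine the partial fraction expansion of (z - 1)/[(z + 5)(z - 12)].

At z=-5: A = (1·(-5) - 1)/(-5 - 12) = 6/17. At z=12: B = (1·12 - 1)/(12 + 5) = 11/17
Result: (6/17)/(z + 5) + (11/17)/(z - 12)


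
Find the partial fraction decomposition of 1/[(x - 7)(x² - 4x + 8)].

Cover-up at x = 7: α = 1/(7² - 4·7 + 8) = 1/29. Then β = -α = -1/29, γ = -α·(-4 + 7) = -3/29
Result: (1/29)/(x - 7) - ((1/29)x + 3/29)/(x² - 4x + 8)


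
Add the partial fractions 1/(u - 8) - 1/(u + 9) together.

Common denominator (u - 8)(u + 9). Numerator: 1(u + 9) - 1(u - 8) = (u + 9) - (u - 8) = 17
Result: (17)/[(u - 8)(u + 9)]


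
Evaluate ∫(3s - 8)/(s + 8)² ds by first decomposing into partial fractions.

Decompose: α = 3, β = 3·(-8) - 8 = -32, so (3s - 8)/(s + 8)² = 3/(s + 8) - 32/(s + 8)². Integrate: ∫ α/(s + 8) ds = 3 ln|(s + 8)|; ∫ β/(s + 8)² ds = 32/(s + 8). Sum: 3 ln|(s + 8)| + 32/(s + 8) + C


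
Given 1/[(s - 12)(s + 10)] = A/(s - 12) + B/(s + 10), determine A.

Cover-up at s = 12: A = 1/(12 + 10) = 1/22


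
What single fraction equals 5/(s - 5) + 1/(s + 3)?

Common denominator (s - 5)(s + 3). Numerator: 5(s + 3) + 1(s - 5) = (5s + 15) + (s - 5) = 6s + 10
Result: (6s + 10)/[(s - 5)(s + 3)]


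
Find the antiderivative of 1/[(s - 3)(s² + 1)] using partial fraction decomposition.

Cover-up at s=3: P = 1/(3²+1) = 1/10. Coeff matching: Q = -1/10, R = -3/10. Decomposition: (1/10)/(s - 3) - ((1/10)s + 3/10)/(s² + 1). Integrate: linear → ln, quadratic → (1/2)ln + arctan: (1/10) ln|(s - 3)| - (1/20) ln(s² + 1) - (3/10) arctan(s) + C


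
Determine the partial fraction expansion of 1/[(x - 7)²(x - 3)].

Cover-up at x=3: R = 1/(3 - 7)² = 1/16. Cover-up at x=7: Q = 1/(7 - 3) = 1/4. Comparing x² coeff: P = -R = -1/16
Result: (-1/16)/(x - 7) + (1/4)/(x - 7)² + (1/16)/(x - 3)


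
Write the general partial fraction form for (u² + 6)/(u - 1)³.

Repeated linear factor (power 3): P/(u - 1) + Q/(u - 1)² + R/(u - 1)³


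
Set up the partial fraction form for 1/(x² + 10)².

Repeated quadratic factor: (Ax + B)/(x² + 10) + (Cx + D)/(x² + 10)²


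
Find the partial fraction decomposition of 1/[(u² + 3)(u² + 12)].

Coefficient matching gives α = γ = 0, β = 1/(12-3) = 1/9, δ = -β = -1/9
Result: (1/9)/(u² + 3) - (1/9)/(u² + 12)


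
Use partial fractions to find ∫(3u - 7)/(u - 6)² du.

Decompose: P = 3, Q = 3·6 - 7 = 11, so (3u - 7)/(u - 6)² = 3/(u - 6) + 11/(u - 6)². Integrate: ∫ P/(u - 6) du = 3 ln|(u - 6)|; ∫ Q/(u - 6)² du = -11/(u - 6). Sum: 3 ln|(u - 6)| - 11/(u - 6) + C


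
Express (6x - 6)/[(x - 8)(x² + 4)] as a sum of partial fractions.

At x=8: α = (6·8 - 6)/(8² + 4) = 21/34. β = -α = -21/34, γ = 6 - 8·α = 18/17
Result: (21/34)/(x - 8) - ((21/34)x - 18/17)/(x² + 4)


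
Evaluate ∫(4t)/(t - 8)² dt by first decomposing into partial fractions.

Decompose: α = 4, β = 4·8 + 0 = 32, so (4t)/(t - 8)² = 4/(t - 8) + 32/(t - 8)². Integrate: ∫ α/(t - 8) dt = 4 ln|(t - 8)|; ∫ β/(t - 8)² dt = -32/(t - 8). Sum: 4 ln|(t - 8)| - 32/(t - 8) + C


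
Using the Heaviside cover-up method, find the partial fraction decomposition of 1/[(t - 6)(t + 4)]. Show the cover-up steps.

Cover (t - 6): set t=6, get A = 1/(6 + 4) = 1/10. Cover (t + 4): set t=-4, get B = 1/(-4 - 6) = -1/10.
Result: (1/10)/(t - 6) - (1/10)/(t + 4)


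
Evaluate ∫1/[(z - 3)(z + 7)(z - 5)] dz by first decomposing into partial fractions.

Cover-up: α = -1/20, β = 1/120, γ = 1/24. Decomposition: (-1/20)/(z - 3) + (1/120)/(z + 7) + (1/24)/(z - 5). Integrate each term: (-1/20) ln|(z - 3)| + (1/120) ln|(z + 7)| + (1/24) ln|(z - 5)| + C


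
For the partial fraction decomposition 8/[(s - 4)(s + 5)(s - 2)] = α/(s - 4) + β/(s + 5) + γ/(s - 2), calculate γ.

Cover-up at s = 2: γ = 8/[(2 - 4)(2 + 5)] = 8/[(-2)(7)] = -8/14 = -4/7


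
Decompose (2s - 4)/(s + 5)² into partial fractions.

(2s - 4) = α(s + 5) + β. At s = -5: β = 2·(-5) - 4 = -14. Coeff of s: α = 2
Result: 2/(s + 5) - 14/(s + 5)²


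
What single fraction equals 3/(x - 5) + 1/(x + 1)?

Common denominator (x - 5)(x + 1). Numerator: 3(x + 1) + 1(x - 5) = (3x + 3) + (x - 5) = 4x - 2
Result: (4x - 2)/[(x - 5)(x + 1)]


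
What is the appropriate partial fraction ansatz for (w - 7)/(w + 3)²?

Repeated linear factor: A/(w + 3) + B/(w + 3)²


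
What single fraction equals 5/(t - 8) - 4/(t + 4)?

Common denominator (t - 8)(t + 4). Numerator: 5(t + 4) - 4(t - 8) = (5t + 20) - (4t - 32) = t + 52
Result: (t + 52)/[(t - 8)(t + 4)]


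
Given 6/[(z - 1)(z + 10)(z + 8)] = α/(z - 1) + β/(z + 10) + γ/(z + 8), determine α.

Cover-up at z = 1: α = 6/[(1 + 10)(1 + 8)] = 6/[(11)(9)] = 6/99 = 2/33


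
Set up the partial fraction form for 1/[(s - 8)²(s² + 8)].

Repeated linear + quadratic: P/(s - 8) + Q/(s - 8)² + (Rs + S)/(s² + 8)


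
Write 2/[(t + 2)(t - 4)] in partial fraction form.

2/(t + 2)(t - 4) = α/(t + 2) + β/(t - 4). α = 2/(-2 - 4) = -1/3, β = 2/(4 + 2) = 1/3
Result: (-1/3)/(t + 2) + (1/3)/(t - 4)


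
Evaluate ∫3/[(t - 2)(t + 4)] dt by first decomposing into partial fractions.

Decompose: 3/[(t - 2)(t + 4)] = (1/2)/(t - 2) - (1/2)/(t + 4). Integrate each term: (1/2) ln|(t - 2)| - (1/2) ln|(t + 4)| + C


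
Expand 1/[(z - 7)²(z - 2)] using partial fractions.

Cover-up at z=2: γ = 1/(2 - 7)² = 1/25. Cover-up at z=7: β = 1/(7 - 2) = 1/5. Comparing z² coeff: α = -γ = -1/25
Result: (-1/25)/(z - 7) + (1/5)/(z - 7)² + (1/25)/(z - 2)


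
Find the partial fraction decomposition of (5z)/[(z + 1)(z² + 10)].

At z=-1: A = (5·(-1) + 0)/((-1)² + 10) = -5/11. B = -A = 5/11, C = 5 - (-1)·A = 50/11
Result: (-5/11)/(z + 1) + ((5/11)z + 50/11)/(z² + 10)


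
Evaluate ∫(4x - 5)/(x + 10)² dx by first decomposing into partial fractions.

Decompose: P = 4, Q = 4·(-10) - 5 = -45, so (4x - 5)/(x + 10)² = 4/(x + 10) - 45/(x + 10)². Integrate: ∫ P/(x + 10) dx = 4 ln|(x + 10)|; ∫ Q/(x + 10)² dx = 45/(x + 10). Sum: 4 ln|(x + 10)| + 45/(x + 10) + C


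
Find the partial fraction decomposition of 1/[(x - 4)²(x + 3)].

Cover-up at x=-3: γ = 1/(-3 - 4)² = 1/49. Cover-up at x=4: β = 1/(4 + 3) = 1/7. Comparing x² coeff: α = -γ = -1/49
Result: (-1/49)/(x - 4) + (1/7)/(x - 4)² + (1/49)/(x + 3)


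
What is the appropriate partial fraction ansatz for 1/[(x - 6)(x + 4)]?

Distinct linear factors: P/(x - 6) + Q/(x + 4)


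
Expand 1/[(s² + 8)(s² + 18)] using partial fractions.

Coefficient matching gives α = γ = 0, β = 1/(18-8) = 1/10, δ = -β = -1/10
Result: (1/10)/(s² + 8) - (1/10)/(s² + 18)


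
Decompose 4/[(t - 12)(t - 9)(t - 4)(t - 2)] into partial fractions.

Using Heaviside cover-up: (1/60)/(t - 12) - (4/105)/(t - 9) + (1/20)/(t - 4) - (1/35)/(t - 2)


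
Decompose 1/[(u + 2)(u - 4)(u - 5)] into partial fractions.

Using cover-up method: α = 1/42, β = -1/6, γ = 1/7
Result: (1/42)/(u + 2) - (1/6)/(u - 4) + (1/7)/(u - 5)


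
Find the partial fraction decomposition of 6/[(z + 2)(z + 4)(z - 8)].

Using cover-up method: P = -3/10, Q = 1/4, R = 1/20
Result: (-3/10)/(z + 2) + (1/4)/(z + 4) + (1/20)/(z - 8)


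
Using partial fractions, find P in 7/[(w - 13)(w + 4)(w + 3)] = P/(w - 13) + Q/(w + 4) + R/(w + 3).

Cover-up at w = 13: P = 7/[(13 + 4)(13 + 3)] = 7/[(17)(16)] = 7/272


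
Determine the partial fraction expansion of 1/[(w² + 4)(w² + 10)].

Coefficient matching gives P = R = 0, Q = 1/(10-4) = 1/6, S = -Q = -1/6
Result: (1/6)/(w² + 4) - (1/6)/(w² + 10)
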